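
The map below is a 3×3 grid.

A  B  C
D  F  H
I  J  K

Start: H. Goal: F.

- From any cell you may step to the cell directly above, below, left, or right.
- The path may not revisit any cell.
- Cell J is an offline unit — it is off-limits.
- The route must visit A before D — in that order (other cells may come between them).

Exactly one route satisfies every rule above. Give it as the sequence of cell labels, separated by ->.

The waypoints must appear in the order A, D, with no cell reused.
Route from H: up 1 to C, left 2 to A, down 1 to D, right 1 to F — 5 moves in all.
Check: order respected (A at step 3, D at step 4).

H -> C -> B -> A -> D -> F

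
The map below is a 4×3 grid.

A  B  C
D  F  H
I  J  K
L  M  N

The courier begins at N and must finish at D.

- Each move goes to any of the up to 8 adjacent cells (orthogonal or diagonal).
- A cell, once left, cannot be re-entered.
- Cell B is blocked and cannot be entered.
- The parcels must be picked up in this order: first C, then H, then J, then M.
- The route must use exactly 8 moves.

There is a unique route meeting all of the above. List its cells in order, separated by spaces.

N K F C H J M I D

The waypoints must appear in the order C, H, J, M, with no cell reused.
Route from N: up to K, up-left to F, up-right to C, down to H, down-left to J, down to M, up-left to I, up to D — 8 moves in all.
Check: order respected (C at step 3, H at step 4, J at step 5, M at step 6); 8 moves as required.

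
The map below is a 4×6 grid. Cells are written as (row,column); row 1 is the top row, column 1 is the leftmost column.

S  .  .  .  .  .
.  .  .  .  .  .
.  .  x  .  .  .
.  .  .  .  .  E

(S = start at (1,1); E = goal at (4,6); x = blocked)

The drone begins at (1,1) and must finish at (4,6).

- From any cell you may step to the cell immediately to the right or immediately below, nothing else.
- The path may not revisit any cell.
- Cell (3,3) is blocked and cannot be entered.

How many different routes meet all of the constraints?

32

A right/down-only route from (1,1) to (4,6) makes exactly 3 down-moves and 5 right-moves in some order.
With no other constraints that would be C(8,3) = 56 routes.
Subtract routes through each blocked cell (inclusion–exclusion for overlaps): − through (3,3): 24 → 32.
That gives 32 routes.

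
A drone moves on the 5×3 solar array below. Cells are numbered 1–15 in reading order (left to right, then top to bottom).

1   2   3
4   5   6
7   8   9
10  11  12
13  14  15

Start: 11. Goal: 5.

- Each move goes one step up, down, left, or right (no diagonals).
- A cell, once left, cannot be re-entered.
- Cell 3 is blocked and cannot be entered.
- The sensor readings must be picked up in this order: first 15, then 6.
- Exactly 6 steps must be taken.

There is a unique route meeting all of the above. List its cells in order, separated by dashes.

11 - 14 - 15 - 12 - 9 - 6 - 5

The waypoints must appear in the order 15, 6, with no cell reused.
Route from 11: down 1 to 14, right 1 to 15, up 3 to 6, left 1 to 5 — 6 moves in all.
Check: order respected (15 at step 2, 6 at step 5); 6 moves as required.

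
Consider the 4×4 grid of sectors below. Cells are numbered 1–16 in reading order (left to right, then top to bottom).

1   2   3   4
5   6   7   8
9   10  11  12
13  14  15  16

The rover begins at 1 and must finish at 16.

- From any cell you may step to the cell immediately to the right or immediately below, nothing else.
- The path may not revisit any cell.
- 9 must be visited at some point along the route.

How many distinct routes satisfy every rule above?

4

A right/down-only route from 1 to 16 makes exactly 3 down-moves and 3 right-moves in some order.
With no other constraints that would be C(6,3) = 20 routes.
Split at 9 and multiply the segment counts: 1→9: 1; 9→16: 4; product = 4.
That gives 4 routes.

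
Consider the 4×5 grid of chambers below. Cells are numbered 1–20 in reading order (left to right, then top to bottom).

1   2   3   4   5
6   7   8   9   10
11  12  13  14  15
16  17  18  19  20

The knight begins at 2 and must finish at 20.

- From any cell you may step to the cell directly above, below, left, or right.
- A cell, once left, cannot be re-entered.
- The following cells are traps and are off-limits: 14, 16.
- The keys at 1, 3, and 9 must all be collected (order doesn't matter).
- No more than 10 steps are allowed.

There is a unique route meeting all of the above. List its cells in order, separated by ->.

The budget equals the shortest possible length, so every move has to be on a shortest route through the required cells.
Route from 2: left 1 to 1, down 1 to 6, right 2 to 8, up 1 to 3, right 1 to 4, down 1 to 9, right 1 to 10, down 2 to 20 — 10 moves in all.
Check: all required cells visited; 10 ≤ 10 moves.

2 -> 1 -> 6 -> 7 -> 8 -> 3 -> 4 -> 9 -> 10 -> 15 -> 20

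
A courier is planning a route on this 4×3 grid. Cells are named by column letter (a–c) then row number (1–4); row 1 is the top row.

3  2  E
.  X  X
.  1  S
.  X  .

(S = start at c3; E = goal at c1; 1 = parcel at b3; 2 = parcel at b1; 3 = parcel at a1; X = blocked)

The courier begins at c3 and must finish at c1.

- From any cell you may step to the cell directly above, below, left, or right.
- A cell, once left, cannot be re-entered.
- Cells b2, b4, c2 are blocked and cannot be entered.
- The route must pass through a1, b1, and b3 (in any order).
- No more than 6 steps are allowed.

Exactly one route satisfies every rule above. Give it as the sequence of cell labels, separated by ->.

c3 -> b3 -> a3 -> a2 -> a1 -> b1 -> c1

The budget equals the shortest possible length, so every move has to be on a shortest route through the required cells.
Route from c3: 2× left (reaching a3), 2× up (reaching a1), 2× right (reaching c1) — 6 moves in all.
Check: all required cells visited; 6 ≤ 6 moves.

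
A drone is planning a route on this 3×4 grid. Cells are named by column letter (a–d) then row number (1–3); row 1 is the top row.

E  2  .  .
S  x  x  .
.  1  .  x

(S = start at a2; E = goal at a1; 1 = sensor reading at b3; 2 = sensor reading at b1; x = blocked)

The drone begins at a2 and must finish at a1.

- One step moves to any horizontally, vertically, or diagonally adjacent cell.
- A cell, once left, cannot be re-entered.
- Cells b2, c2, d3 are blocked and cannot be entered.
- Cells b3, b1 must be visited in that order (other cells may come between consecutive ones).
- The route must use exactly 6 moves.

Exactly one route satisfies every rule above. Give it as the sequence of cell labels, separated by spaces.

a2 b3 c3 d2 c1 b1 a1

The waypoints must appear in the order b3, b1, with no cell reused.
Route from a2: down-right 1 to b3, right 1 to c3, up-right 1 to d2, up-left 1 to c1, left 2 to a1 — 6 moves in all.
Check: order respected (1 at step 1, 2 at step 5); 6 moves as required.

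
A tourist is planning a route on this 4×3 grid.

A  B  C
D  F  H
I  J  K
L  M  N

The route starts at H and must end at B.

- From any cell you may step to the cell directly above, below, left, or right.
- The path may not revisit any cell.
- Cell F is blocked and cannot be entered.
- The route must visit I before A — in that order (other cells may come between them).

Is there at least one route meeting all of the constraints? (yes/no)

One route that works: H → K → J → I → D → A → B.

yes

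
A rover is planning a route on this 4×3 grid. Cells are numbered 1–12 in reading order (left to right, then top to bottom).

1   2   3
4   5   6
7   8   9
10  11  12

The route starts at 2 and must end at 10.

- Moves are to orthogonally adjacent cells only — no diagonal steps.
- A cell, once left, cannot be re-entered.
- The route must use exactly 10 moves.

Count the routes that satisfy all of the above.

Need simple routes of exactly 10 moves from 2 to 10 (Manhattan distance 4, so 3 moves are spent on a detour and 3 undoing it).
Enumerating: 2 1 4 7 8 5 6 9 12 11 10 | 2 1 4 5 6 9 12 11 8 7 10 | 2 3 6 9 12 11 8 5 4 7 10 | 2 3 6 5 4 7 8 9 12 11 10.
That gives 4 routes.

4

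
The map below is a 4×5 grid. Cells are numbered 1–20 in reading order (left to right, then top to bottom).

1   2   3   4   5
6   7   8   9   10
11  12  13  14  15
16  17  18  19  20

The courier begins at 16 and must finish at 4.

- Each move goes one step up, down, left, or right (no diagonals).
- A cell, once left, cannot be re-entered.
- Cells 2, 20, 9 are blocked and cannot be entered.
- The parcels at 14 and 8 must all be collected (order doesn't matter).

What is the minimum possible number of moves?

Any route passes through 14 and 8 in some order between 16 and 4. Summing Manhattan distances along each leg and taking the cheapest ordering (16 → 8 → 14 → 4) gives a lower bound of 4 + 2 + 2 = 8 moves.
A route of 8 moves achieves this: 16 → 17 → 18 → 19 → 14 → 13 → 8 → 3 → 4.
Since 8 matches the lower bound, it is optimal.

8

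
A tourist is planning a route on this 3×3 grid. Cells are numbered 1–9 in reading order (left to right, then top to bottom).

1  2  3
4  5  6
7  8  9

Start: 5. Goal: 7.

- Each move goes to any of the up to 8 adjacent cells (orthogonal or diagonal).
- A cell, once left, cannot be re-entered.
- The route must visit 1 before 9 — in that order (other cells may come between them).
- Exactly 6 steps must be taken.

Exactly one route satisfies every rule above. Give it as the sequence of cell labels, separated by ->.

5 -> 1 -> 2 -> 6 -> 9 -> 8 -> 7

The waypoints must appear in the order 1, 9, with no cell reused.
Route from 5: up-left 1 to 1, right 1 to 2, down-right 1 to 6, down 1 to 9, left 2 to 7 — 6 moves in all.
Check: order respected (1 at step 1, 9 at step 4); 6 moves as required.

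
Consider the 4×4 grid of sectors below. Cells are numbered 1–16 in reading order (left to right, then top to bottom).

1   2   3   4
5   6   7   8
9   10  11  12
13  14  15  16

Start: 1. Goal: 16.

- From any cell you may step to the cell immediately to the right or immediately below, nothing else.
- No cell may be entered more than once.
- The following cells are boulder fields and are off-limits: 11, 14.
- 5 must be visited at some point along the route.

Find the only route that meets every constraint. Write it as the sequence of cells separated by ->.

Moves only go right or down, so the column and row indices never decrease.
Route from 1: down 1 to 5, right 3 to 8, down 2 to 16 — 6 moves in all.
Check: all required cells visited.

1 -> 5 -> 6 -> 7 -> 8 -> 12 -> 16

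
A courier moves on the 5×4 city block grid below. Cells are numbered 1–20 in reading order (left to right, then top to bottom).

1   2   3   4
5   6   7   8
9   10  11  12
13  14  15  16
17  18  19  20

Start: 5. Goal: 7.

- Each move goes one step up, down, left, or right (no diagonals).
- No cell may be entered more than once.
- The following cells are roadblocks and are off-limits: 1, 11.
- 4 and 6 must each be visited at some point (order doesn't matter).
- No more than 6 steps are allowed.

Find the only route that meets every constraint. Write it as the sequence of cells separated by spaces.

5 6 2 3 4 8 7

The budget equals the shortest possible length, so every move has to be on a shortest route through the required cells.
Route from 5: right 1 to 6, up 1 to 2, right 2 to 4, down 1 to 8, left 1 to 7 — 6 moves in all.
Check: all required cells visited; 6 ≤ 6 moves.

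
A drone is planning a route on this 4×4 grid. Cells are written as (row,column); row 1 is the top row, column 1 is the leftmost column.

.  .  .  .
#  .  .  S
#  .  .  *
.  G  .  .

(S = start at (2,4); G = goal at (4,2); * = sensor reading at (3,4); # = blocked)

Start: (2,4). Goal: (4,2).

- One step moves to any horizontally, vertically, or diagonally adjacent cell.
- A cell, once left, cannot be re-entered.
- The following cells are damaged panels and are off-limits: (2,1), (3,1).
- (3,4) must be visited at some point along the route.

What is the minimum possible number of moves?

3

Any route passes through (3,4) somewhere between (2,4) and (4,2). Summing Chebyshev distances along the two legs ((2,4) → (3,4) → (4,2)) gives a lower bound of 1 + 2 = 3 moves.
A route of 3 moves achieves this: (2,4) → (3,4) → (3,3) → (4,2).
Since 3 matches the lower bound, it is optimal.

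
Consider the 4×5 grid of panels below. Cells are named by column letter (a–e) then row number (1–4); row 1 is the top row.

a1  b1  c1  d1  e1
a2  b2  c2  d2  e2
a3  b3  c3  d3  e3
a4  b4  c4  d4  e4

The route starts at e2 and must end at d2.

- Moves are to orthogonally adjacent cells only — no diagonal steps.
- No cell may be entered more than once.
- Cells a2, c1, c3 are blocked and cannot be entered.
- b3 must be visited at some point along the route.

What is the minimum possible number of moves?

Any route passes through b3 somewhere between e2 and d2. Summing Manhattan distances along the two legs (e2 → b3 → d2) gives a lower bound of 4 + 3 = 7 moves.
The shortest route satisfying every rule uses 9 moves: e2 → e3 → e4 → d4 → c4 → b4 → b3 → b2 → c2 → d2.
The no-revisit rule (legs can't share cells) pushes the minimum above the 7-move bound; an exhaustive check rules out every length from 7 to 8, leaving 9 as the minimum.

9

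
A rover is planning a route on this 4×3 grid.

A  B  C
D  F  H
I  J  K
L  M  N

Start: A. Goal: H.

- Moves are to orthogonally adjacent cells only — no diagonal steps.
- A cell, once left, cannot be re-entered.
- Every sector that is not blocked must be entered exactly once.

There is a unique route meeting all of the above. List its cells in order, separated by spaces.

Need to visit all 12 open cells exactly once, starting at A and ending at H.
Cell L has only two open neighbours (I and M), so the path must pass straight through it: one of those is the cell it's entered from and the other is where it exits.
Route from A: 3× down (reaching L), 2× right (reaching N), up to K, left to J, 2× up (reaching B), right to C, down to H — 11 moves in all.
Check: all 12 open cells covered.

A D I L M N K J F B C H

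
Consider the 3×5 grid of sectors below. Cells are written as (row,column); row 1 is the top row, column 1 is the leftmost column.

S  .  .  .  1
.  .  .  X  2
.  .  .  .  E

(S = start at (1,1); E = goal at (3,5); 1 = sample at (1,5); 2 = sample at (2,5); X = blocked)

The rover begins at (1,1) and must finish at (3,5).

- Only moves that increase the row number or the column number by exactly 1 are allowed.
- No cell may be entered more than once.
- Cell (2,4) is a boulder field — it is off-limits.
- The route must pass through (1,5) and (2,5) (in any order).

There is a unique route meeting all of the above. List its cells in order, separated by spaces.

Moves only go right or down, so the column and row indices never decrease.
Route from (1,1): 4× right (reaching (1,5)), 2× down (reaching (3,5)) — 6 moves in all.
Check: all required cells visited.

(1,1) (1,2) (1,3) (1,4) (1,5) (2,5) (3,5)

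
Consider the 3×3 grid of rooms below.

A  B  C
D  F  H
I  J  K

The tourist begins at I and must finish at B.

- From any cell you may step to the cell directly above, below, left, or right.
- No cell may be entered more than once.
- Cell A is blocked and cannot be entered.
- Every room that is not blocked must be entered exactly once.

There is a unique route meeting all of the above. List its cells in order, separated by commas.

Need to visit all 8 open cells exactly once, starting at I and ending at B.
Cell K has only two open neighbours (H and J), so the path must pass straight through it: one of those is the cell it's entered from and the other is where it exits.
Route from I: up to D, right to F, down to J, right to K, 2× up (reaching C), left to B — 7 moves in all.
Check: all 8 open cells covered.

I, D, F, J, K, H, C, B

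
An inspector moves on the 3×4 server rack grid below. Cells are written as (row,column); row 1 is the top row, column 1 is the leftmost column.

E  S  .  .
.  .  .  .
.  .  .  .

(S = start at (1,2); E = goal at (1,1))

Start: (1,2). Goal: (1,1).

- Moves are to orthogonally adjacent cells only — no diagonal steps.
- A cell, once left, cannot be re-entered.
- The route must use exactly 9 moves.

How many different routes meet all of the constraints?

Need simple routes of exactly 9 moves from (1,2) to (1,1) (Manhattan distance 1, so 4 moves are spent on a detour and 4 undoing it).
Branch systematically from the start, pruning whenever the remaining move budget drops below the Manhattan distance to (1,1) or differs from it in parity. Grouping the completions by first move — via (2,2): 1; via (1,3): 8 (no valid completion starts via (1,1)) — and summing: 1 + 8 = 9.
That gives 9 routes.

9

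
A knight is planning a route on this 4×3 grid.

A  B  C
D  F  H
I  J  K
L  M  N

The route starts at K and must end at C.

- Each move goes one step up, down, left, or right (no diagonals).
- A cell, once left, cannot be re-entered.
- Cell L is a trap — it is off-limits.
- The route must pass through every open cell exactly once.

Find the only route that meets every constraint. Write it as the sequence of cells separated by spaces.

K N M J I D A B F H C

Need to visit all 11 open cells exactly once, starting at K and ending at C.
Cell A has only two open neighbours (D and B), so the path must pass straight through it: one of those is the cell it's entered from and the other is where it exits.
Route from K: down to N, left to M, up to J, left to I, 2× up (reaching A), right to B, down to F, right to H, up to C — 10 moves in all.
Check: all 11 open cells covered.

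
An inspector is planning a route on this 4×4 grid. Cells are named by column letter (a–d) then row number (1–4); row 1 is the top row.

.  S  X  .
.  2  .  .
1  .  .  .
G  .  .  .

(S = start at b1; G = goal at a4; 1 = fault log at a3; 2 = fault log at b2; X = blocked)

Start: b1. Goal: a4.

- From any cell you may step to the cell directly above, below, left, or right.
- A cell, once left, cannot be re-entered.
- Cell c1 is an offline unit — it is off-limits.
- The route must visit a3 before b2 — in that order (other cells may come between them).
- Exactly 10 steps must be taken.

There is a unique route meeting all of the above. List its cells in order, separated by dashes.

b1 - a1 - a2 - a3 - b3 - b2 - c2 - c3 - c4 - b4 - a4

The waypoints must appear in the order a3, b2, with no cell reused.
Route from b1: left 1 to a1, down 2 to a3, right 1 to b3, up 1 to b2, right 1 to c2, down 2 to c4, left 2 to a4 — 10 moves in all.
Check: order respected (1 at step 3, 2 at step 5); 10 moves as required.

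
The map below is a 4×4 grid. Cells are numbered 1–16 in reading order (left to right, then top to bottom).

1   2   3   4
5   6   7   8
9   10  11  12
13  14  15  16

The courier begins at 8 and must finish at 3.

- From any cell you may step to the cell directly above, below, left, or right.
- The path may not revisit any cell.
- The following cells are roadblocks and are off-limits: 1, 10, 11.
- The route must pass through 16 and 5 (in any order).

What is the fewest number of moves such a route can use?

Any route passes through 16 and 5 in some order between 8 and 3. Summing Manhattan distances along each leg and taking the cheapest ordering (8 → 16 → 5 → 3) gives a lower bound of 2 + 5 + 3 = 10 moves.
A route of 10 moves achieves this: 8 → 12 → 16 → 15 → 14 → 13 → 9 → 5 → 6 → 2 → 3.
Since 10 matches the lower bound, it is optimal.

10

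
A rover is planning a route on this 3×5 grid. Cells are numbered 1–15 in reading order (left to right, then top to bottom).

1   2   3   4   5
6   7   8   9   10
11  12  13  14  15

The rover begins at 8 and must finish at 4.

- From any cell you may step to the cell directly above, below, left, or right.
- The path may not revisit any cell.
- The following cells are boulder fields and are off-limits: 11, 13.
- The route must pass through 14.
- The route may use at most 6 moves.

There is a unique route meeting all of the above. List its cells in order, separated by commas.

8, 9, 14, 15, 10, 5, 4

The budget equals the shortest possible length, so every move has to be on a shortest route through the required cells.
Route from 8: right to 9, down to 14, right to 15, 2× up (reaching 5), left to 4 — 6 moves in all.
Check: all required cells visited; 6 ≤ 6 moves.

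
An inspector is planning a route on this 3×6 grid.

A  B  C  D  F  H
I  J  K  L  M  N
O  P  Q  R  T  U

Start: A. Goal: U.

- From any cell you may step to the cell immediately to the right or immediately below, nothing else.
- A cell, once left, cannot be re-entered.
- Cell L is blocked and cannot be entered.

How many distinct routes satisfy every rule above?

A right/down-only route from A to U makes exactly 2 down-moves and 5 right-moves in some order.
With no other constraints that would be C(7,2) = 21 routes.
Subtract routes through each blocked cell (inclusion–exclusion for overlaps): − through L: 12 → 9.
That gives 9 routes.

9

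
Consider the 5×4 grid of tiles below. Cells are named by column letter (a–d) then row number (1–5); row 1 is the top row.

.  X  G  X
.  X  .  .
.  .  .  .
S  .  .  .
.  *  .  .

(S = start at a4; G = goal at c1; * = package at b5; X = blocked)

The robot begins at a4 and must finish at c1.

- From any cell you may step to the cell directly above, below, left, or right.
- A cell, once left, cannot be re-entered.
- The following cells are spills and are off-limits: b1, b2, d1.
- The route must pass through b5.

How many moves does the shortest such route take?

7

Any route passes through b5 somewhere between a4 and c1. Summing Manhattan distances along the two legs (a4 → b5 → c1) gives a lower bound of 2 + 5 = 7 moves.
A route of 7 moves achieves this: a4 → a5 → b5 → b4 → b3 → c3 → c2 → c1.
Since 7 matches the lower bound, it is optimal.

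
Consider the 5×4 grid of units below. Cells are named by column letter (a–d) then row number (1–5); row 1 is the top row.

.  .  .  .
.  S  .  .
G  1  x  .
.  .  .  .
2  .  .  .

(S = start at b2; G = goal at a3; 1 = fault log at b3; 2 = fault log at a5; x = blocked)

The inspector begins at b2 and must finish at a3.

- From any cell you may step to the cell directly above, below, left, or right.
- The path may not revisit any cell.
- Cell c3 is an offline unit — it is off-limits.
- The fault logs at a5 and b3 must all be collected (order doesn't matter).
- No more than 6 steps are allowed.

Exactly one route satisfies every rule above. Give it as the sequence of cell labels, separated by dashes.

b2 - b3 - b4 - b5 - a5 - a4 - a3

Any route must reach a5 and b3 and still end at a3 within 6 moves, so the order of the required stops is forced.
Route from b2: down 3 to b5, left 1 to a5, up 2 to a3 — 6 moves in all.
Check: all required cells visited; 6 ≤ 6 moves.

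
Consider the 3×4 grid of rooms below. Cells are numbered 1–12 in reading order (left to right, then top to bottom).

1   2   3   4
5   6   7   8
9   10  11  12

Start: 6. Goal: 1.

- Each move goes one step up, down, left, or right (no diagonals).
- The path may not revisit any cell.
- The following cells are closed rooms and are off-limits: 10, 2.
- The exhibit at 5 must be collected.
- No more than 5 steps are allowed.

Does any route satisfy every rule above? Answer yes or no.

yes

One route that works: 6 → 5 → 1.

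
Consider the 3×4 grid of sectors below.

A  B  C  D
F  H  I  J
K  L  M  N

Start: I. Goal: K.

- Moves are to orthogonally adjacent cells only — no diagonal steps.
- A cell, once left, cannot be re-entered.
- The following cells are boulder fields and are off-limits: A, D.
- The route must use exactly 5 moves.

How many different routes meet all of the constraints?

4

Need simple routes of exactly 5 moves from I to K (Manhattan distance 3, so 1 moves are spent on a detour and 1 undoing it).
Enumerating: I C B H L K | I C B H F K | I M L H F K | I J N M L K.
That gives 4 routes.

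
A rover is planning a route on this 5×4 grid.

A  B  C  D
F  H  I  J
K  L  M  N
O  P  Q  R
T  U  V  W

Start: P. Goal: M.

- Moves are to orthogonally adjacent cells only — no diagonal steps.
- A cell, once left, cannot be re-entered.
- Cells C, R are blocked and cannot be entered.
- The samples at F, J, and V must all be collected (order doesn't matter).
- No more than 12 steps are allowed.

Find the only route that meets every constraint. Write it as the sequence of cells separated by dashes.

P - Q - V - U - T - O - K - F - H - I - J - N - M

The 12-move cap with required stops at F, J, V leaves no slack for detours.
Route from P: right to Q, down to V, 2× left (reaching T), 3× up (reaching F), 3× right (reaching J), down to N, left to M — 12 moves in all.
Check: all required cells visited; 12 ≤ 12 moves.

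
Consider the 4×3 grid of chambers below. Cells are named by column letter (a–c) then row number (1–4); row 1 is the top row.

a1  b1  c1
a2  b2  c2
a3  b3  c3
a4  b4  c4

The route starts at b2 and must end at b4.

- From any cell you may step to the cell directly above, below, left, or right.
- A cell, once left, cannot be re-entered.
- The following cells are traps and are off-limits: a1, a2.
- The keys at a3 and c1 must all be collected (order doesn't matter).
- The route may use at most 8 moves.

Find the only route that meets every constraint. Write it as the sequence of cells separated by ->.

b2 -> b1 -> c1 -> c2 -> c3 -> b3 -> a3 -> a4 -> b4

The budget equals the shortest possible length, so every move has to be on a shortest route through the required cells.
Route from b2: up 1 to b1, right 1 to c1, down 2 to c3, left 2 to a3, down 1 to a4, right 1 to b4 — 8 moves in all.
Check: all required cells visited; 8 ≤ 8 moves.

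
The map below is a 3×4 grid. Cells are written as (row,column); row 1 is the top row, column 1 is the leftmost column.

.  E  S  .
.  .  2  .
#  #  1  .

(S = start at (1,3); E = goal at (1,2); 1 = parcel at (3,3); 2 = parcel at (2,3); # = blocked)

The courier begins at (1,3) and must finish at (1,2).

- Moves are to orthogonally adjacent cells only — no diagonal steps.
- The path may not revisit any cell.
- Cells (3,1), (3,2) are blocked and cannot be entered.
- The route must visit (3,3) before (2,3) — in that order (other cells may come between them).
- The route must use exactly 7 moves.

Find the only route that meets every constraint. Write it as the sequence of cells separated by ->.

The waypoints must appear in the order (3,3), (2,3), with no cell reused.
Route from (1,3): right to (1,4), 2× down (reaching (3,4)), left to (3,3), up to (2,3), left to (2,2), up to (1,2) — 7 moves in all.
Check: order respected (1 at step 4, 2 at step 5); 7 moves as required.

(1,3) -> (1,4) -> (2,4) -> (3,4) -> (3,3) -> (2,3) -> (2,2) -> (1,2)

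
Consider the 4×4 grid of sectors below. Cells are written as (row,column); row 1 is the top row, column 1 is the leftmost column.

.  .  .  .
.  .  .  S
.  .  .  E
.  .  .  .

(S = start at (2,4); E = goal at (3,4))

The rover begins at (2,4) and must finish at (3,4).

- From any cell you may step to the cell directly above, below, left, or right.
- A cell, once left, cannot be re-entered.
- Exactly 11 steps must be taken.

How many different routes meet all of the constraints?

55

Need simple routes of exactly 11 moves from (2,4) to (3,4) (Manhattan distance 1, so 5 moves are spent on a detour and 5 undoing it).
Branch systematically from the start, pruning whenever the remaining move budget drops below the Manhattan distance to (3,4) or differs from it in parity. Grouping the completions by first move — via (1,4): 30; via (2,3): 25 (no valid completion starts via (3,4)) — and summing: 30 + 25 = 55.
That gives 55 routes.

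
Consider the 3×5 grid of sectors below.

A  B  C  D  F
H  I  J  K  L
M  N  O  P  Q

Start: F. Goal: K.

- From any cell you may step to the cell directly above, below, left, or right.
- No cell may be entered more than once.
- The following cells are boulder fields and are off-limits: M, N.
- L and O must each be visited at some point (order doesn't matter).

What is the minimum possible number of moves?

6

Any route passes through L and O in some order between F and K. Summing Manhattan distances along each leg and taking the cheapest ordering (F → L → O → K) gives a lower bound of 1 + 3 + 2 = 6 moves.
A route of 6 moves achieves this: F → L → Q → P → O → J → K.
Since 6 matches the lower bound, it is optimal.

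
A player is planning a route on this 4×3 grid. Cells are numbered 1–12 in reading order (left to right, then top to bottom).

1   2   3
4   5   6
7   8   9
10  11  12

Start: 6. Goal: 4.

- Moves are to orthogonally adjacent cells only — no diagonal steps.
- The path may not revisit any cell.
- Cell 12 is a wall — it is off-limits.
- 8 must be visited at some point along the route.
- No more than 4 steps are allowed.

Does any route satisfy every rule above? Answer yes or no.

yes

One route that works: 6 → 9 → 8 → 5 → 4.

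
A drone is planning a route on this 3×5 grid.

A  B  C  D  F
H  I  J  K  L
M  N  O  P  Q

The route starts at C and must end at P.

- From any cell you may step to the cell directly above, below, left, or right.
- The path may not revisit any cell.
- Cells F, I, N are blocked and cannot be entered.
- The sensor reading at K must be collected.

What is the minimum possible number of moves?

Any route passes through K somewhere between C and P. Summing Manhattan distances along the two legs (C → K → P) gives a lower bound of 2 + 1 = 3 moves.
A route of 3 moves achieves this: C → J → K → P.
Since 3 matches the lower bound, it is optimal.

3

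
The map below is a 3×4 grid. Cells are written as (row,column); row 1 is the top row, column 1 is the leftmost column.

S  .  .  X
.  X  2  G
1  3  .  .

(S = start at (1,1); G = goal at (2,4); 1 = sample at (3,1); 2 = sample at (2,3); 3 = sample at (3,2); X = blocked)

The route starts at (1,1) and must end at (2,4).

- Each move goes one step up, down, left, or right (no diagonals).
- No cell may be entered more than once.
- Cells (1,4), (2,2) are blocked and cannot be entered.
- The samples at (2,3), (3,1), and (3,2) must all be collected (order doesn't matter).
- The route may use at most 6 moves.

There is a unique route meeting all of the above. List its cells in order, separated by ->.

The budget equals the shortest possible length, so every move has to be on a shortest route through the required cells.
Route from (1,1): down 2 to (3,1), right 2 to (3,3), up 1 to (2,3), right 1 to (2,4) — 6 moves in all.
Check: all required cells visited; 6 ≤ 6 moves.

(1,1) -> (2,1) -> (3,1) -> (3,2) -> (3,3) -> (2,3) -> (2,4)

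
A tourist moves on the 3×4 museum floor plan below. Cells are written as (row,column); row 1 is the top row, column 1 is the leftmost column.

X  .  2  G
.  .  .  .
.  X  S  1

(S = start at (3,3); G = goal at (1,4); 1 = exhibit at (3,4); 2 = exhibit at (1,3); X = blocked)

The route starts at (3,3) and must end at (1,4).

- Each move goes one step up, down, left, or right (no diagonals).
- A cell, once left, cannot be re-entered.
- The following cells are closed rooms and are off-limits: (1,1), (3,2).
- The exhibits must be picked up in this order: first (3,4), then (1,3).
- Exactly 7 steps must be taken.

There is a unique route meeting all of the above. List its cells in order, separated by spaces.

(3,3) (3,4) (2,4) (2,3) (2,2) (1,2) (1,3) (1,4)

The waypoints must appear in the order (3,4), (1,3), with no cell reused.
Route from (3,3): right 1 to (3,4), up 1 to (2,4), left 2 to (2,2), up 1 to (1,2), right 2 to (1,4) — 7 moves in all.
Check: order respected (1 at step 1, 2 at step 6); 7 moves as required.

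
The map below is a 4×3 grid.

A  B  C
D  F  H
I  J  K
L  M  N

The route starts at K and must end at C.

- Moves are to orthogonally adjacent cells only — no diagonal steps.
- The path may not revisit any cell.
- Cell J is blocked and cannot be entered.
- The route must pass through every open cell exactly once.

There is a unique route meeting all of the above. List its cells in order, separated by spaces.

Need to visit all 11 open cells exactly once, starting at K and ending at C.
Cell L has only two open neighbours (I and M), so the path must pass straight through it: one of those is the cell it's entered from and the other is where it exits.
Route from K: down 1 to N, left 2 to L, up 3 to A, right 1 to B, down 1 to F, right 1 to H, up 1 to C — 10 moves in all.
Check: all 11 open cells covered.

K N M L I D A B F H C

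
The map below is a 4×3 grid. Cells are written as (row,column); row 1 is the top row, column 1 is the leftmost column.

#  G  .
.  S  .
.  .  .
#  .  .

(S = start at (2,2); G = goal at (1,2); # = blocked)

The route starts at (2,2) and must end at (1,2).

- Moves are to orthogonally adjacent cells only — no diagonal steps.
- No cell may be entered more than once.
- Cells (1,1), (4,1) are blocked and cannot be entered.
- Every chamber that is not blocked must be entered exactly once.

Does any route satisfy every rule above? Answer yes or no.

yes

One route that works: (2,2) → (2,1) → (3,1) → (3,2) → (4,2) → (4,3) → (3,3) → (2,3) → (1,3) → (1,2).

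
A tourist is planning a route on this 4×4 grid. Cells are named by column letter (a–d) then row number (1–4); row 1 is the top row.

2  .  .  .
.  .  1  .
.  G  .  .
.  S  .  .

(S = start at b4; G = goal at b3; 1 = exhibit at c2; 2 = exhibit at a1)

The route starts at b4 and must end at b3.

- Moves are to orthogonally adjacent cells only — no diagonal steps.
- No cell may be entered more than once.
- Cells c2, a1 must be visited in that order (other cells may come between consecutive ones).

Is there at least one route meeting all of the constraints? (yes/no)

One route that works: b4 → c4 → c3 → c2 → c1 → b1 → a1 → a2 → a3 → b3.

yes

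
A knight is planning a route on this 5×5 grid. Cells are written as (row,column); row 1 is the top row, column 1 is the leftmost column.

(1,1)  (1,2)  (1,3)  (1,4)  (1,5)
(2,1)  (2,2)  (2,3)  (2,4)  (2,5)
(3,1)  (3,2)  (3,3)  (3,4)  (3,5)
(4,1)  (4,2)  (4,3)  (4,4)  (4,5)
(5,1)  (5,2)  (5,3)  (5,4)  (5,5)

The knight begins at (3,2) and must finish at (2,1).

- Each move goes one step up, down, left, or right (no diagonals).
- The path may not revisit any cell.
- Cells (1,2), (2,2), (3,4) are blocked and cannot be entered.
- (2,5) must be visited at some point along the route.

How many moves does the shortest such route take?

Any route passes through (2,5) somewhere between (3,2) and (2,1). Summing Manhattan distances along the two legs ((3,2) → (2,5) → (2,1)) gives a lower bound of 4 + 4 = 8 moves.
That bound ignores the blocked cells. Measuring each leg by the fewest moves that actually steer around them ((3,2)→(2,5): 4; (2,5)→(2,1): 6) raises the lower bound to 10.
The shortest route satisfying every rule uses 12 moves: (3,2) → (3,3) → (2,3) → (2,4) → (2,5) → (3,5) → (4,5) → (4,4) → (4,3) → (4,2) → (4,1) → (3,1) → (2,1).
The no-revisit rule (legs can't share cells) pushes the minimum above the 10-move bound; an exhaustive check rules out every length from 10 to 11, leaving 12 as the minimum.

12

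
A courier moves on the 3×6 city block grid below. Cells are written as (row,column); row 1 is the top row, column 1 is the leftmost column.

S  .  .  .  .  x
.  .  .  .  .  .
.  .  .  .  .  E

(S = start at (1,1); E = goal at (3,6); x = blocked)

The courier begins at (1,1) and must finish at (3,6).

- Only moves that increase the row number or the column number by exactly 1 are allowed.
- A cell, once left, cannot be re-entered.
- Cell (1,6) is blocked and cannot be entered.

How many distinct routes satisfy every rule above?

A right/down-only route from (1,1) to (3,6) makes exactly 2 down-moves and 5 right-moves in some order.
With no other constraints that would be C(7,2) = 21 routes.
Subtract routes through each blocked cell (inclusion–exclusion for overlaps): − through (1,6): 1 → 20.
That gives 20 routes.

20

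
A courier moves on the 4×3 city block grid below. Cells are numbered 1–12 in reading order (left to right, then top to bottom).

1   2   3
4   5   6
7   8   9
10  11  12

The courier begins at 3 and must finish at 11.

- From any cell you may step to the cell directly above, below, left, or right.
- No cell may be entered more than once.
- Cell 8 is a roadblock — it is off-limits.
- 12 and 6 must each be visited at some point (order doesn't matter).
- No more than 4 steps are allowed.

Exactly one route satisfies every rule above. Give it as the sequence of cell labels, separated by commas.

3, 6, 9, 12, 11

The budget equals the shortest possible length, so every move has to be on a shortest route through the required cells.
Route from 3: 3× down (reaching 12), left to 11 — 4 moves in all.
Check: all required cells visited; 4 ≤ 4 moves.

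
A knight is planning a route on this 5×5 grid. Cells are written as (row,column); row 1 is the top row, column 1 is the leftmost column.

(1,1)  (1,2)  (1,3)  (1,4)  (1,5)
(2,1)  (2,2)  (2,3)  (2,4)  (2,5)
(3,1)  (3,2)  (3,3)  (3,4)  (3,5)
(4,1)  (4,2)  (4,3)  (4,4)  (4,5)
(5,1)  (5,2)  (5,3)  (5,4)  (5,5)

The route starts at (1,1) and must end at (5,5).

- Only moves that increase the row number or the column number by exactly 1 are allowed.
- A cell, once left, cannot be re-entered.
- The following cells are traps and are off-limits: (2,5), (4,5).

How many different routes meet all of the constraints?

35

A right/down-only route from (1,1) to (5,5) makes exactly 4 down-moves and 4 right-moves in some order.
With no other constraints that would be C(8,4) = 70 routes.
Subtract routes through each blocked cell (inclusion–exclusion for overlaps): − through (2,5): 5 − through (4,5): 35 + through (2,5)&(4,5): 5 → 35.
That gives 35 routes.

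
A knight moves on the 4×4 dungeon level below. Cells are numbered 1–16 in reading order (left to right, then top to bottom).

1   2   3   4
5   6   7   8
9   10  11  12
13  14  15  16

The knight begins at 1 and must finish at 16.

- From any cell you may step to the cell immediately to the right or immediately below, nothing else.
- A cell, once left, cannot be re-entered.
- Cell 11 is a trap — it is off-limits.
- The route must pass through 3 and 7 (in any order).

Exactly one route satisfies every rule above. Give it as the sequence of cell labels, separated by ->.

Moves only go right or down, so the column and row indices never decrease.
Route from 1: 2× right (reaching 3), down to 7, right to 8, 2× down (reaching 16) — 6 moves in all.
Check: all required cells visited.

1 -> 2 -> 3 -> 7 -> 8 -> 12 -> 16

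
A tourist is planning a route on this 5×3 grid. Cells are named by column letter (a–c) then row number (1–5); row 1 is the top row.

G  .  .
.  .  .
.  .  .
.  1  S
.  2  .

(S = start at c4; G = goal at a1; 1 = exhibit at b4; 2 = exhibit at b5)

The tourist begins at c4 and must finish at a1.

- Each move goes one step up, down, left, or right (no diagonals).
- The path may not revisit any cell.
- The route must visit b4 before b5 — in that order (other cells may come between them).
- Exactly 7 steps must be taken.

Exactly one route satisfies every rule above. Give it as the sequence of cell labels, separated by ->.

The waypoints must appear in the order b4, b5, with no cell reused.
Route from c4: left 1 to b4, down 1 to b5, left 1 to a5, up 4 to a1 — 7 moves in all.
Check: order respected (1 at step 1, 2 at step 2); 7 moves as required.

c4 -> b4 -> b5 -> a5 -> a4 -> a3 -> a2 -> a1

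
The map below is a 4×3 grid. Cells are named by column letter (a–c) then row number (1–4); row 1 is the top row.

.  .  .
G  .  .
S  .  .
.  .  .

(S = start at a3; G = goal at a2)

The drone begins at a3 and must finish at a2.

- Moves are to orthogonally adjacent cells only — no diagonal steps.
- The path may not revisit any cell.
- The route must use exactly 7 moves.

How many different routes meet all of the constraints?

9

Need simple routes of exactly 7 moves from a3 to a2 (Manhattan distance 1, so 3 moves are spent on a detour and 3 undoing it).
Branch systematically from the start, pruning whenever the remaining move budget drops below the Manhattan distance to a2 or differs from it in parity. Grouping the completions by first move — via a4: 4; via b3: 5 (no valid completion starts via a2) — and summing: 4 + 5 = 9.
That gives 9 routes.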